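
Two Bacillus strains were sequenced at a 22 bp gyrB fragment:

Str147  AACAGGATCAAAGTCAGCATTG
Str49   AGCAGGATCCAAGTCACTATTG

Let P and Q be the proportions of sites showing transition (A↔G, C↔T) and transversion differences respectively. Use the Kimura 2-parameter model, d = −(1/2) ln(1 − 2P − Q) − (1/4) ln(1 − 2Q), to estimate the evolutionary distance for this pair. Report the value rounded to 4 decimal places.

0.2094

Differing sites — 2:A/G (Ti); 10:A/C (Tv); 17:G/C (Tv); 18:C/T (Ti).
Of the 4 differences, 2 transitions and 2 transversions over 22 sites: P = 2/22 = 0.090909, Q = 2/22 = 0.090909.
d = −0.5·ln(0.727273) − 0.25·ln(0.818182) = −0.5·(-0.318453) − 0.25·(-0.200670) = 0.2094.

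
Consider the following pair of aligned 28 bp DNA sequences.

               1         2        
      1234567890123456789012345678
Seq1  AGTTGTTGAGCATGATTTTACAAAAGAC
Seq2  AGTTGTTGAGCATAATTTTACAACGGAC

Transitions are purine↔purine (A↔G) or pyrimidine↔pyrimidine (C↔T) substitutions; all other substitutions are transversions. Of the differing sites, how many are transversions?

The sequences differ at positions 14 (G/A, transition), 24 (A/C, transversion), 25 (A/G, transition).
Of the 3 differences, 2 transitions and 1 transversion, so the answer is 1.

1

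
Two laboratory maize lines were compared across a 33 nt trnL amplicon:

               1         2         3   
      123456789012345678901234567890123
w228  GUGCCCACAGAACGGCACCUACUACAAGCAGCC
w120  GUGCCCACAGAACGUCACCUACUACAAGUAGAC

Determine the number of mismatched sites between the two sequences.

Differing sites — 15:G/U; 29:C/U; 32:C/A.
That gives 3 mismatches out of 33 aligned sites, so the Hamming distance is 3.

3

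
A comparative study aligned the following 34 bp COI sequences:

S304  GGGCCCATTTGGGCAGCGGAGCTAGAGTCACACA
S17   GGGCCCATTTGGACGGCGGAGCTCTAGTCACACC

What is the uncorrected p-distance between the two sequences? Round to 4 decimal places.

0.1471

Differing sites — 13:G/A; 15:A/G; 24:A/C; 25:G/T; 34:A/C.
There are 5 differences over 34 sites, so p = 5/34 = 0.1471.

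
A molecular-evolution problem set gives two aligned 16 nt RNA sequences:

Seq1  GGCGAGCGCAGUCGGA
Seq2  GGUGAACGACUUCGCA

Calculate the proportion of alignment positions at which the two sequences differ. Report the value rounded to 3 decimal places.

Mismatches occur at site 3 (C↔U), site 6 (G↔A), site 9 (C↔A), site 10 (A↔C), site 11 (G↔U), site 15 (G↔C).
There are 6 differences over 16 sites, so p = 6/16 = 0.375.

0.375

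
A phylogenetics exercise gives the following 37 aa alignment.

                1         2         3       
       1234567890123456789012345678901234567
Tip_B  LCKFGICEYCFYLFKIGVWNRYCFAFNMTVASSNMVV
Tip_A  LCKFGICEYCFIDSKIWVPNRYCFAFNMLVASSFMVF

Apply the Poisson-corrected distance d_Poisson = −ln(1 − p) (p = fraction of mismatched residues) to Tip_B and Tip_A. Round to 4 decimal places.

0.2436

Mismatches occur at site 12 (Y→I), site 13 (L→D), site 14 (F→S), site 17 (G→W), site 19 (W→P), site 29 (T→L), site 34 (N→F), site 37 (V→F).
p = 8/37 = 0.216216.
d = −ln(1 − 0.216216) = −ln(0.783784) = 0.2436.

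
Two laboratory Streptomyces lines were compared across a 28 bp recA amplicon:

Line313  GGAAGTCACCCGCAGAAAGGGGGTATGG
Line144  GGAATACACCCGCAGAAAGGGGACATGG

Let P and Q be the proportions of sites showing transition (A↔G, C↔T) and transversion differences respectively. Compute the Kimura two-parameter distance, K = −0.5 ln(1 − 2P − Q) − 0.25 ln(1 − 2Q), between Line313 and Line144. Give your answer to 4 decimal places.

0.1591

Differing sites — 5:G/T (Tv); 6:T/A (Tv); 23:G/A (Ti); 24:T/C (Ti).
Of the 4 differences, 2 transitions and 2 transversions over 28 sites: P = 2/28 = 0.071429, Q = 2/28 = 0.071429.
d = −0.5·ln(0.785713) − 0.25·ln(0.857142) = −0.5·(-0.241164) − 0.25·(-0.154152) = 0.1591.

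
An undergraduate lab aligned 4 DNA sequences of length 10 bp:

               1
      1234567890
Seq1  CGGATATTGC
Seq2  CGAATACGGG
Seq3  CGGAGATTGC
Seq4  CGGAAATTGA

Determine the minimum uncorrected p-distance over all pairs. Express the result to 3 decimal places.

0.100

Pairwise Hamming distances:
  Seq1 vs Seq2: 4
  Seq1 vs Seq3: 1
  Seq1 vs Seq4: 2
  Seq2 vs Seq3: 5
  Seq2 vs Seq4: 5
  Seq3 vs Seq4: 2
The smallest is 1 mismatch, between Seq1 and Seq3; p = 1/10 = 0.100.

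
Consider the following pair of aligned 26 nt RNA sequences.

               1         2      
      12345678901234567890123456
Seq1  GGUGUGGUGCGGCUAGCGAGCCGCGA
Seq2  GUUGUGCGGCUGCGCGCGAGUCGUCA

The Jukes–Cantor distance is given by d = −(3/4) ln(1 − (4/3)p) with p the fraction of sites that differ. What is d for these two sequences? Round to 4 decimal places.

Mismatches occur at site 2 (G↔U), site 7 (G↔C), site 8 (U↔G), site 11 (G↔U), site 14 (U↔G), site 15 (A↔C), site 21 (C↔U), site 24 (C↔U), site 25 (G↔C).
p = 9/26 = 0.346154.
d = −0.75 · ln(1 − (4/3)·0.346154) = −0.75 · ln(0.538461) = −0.75 · (-0.619040) = 0.4643.

0.4643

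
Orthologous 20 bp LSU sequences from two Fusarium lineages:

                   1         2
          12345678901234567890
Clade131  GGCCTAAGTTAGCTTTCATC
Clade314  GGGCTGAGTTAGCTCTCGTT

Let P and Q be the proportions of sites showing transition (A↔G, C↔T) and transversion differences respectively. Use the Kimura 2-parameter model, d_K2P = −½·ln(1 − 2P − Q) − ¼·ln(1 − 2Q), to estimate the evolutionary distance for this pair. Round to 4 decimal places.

0.3253

The sequences differ at positions 3 (C/G, transversion), 6 (A/G, transition), 15 (T/C, transition), 18 (A/G, transition), 20 (C/T, transition).
Of the 5 differences, 4 transitions and 1 transversion over 20 sites: P = 4/20 = 0.200000, Q = 1/20 = 0.050000.
d = −0.5·ln(0.550000) − 0.25·ln(0.900000) = −0.5·(-0.597837) − 0.25·(-0.105361) = 0.3253.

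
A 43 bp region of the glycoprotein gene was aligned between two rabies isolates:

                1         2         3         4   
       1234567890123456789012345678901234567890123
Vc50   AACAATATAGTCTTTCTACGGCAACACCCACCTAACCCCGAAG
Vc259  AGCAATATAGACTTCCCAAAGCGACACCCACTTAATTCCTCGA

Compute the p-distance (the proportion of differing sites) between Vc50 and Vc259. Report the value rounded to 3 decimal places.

Mismatches occur at site 2 (A↔G), site 11 (T↔A), site 15 (T↔C), site 17 (T↔C), site 19 (C↔A), site 20 (G↔A), site 23 (A↔G), site 32 (C↔T), site 36 (C↔T), site 37 (C↔T), site 40 (G↔T), site 41 (A↔C), site 42 (A↔G), site 43 (G↔A).
There are 14 differences over 43 sites, so p = 14/43 = 0.326.

0.326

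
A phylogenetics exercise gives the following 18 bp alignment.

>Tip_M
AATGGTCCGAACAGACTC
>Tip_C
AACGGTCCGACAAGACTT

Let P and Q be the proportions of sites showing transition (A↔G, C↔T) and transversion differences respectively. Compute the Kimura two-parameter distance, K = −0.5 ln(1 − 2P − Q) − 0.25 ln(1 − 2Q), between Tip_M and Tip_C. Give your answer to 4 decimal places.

The sequences differ at positions 3 (T/C, transition), 11 (A/C, transversion), 12 (C/A, transversion), 18 (C/T, transition).
Of the 4 differences, 2 transitions and 2 transversions over 18 sites: P = 2/18 = 0.111111, Q = 2/18 = 0.111111.
d = −0.5·ln(0.666667) − 0.25·ln(0.777778) = −0.5·(-0.405465) − 0.25·(-0.251314) = 0.2656.

0.2656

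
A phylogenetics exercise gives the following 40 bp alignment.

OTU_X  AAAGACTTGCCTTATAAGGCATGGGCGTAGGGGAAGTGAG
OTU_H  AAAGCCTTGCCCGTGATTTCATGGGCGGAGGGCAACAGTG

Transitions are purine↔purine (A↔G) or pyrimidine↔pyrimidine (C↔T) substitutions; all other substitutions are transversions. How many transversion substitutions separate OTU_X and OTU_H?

12

Mismatches occur at site 5 (A/C, transversion), site 12 (T/C, transition), site 13 (T/G, transversion), site 14 (A/T, transversion), site 15 (T/G, transversion), site 17 (A/T, transversion), site 18 (G/T, transversion), site 19 (G/T, transversion), site 28 (T/G, transversion), site 33 (G/C, transversion), site 36 (G/C, transversion), site 37 (T/A, transversion), site 39 (A/T, transversion).
Of the 13 differences, 1 transition and 12 transversions, so the answer is 12.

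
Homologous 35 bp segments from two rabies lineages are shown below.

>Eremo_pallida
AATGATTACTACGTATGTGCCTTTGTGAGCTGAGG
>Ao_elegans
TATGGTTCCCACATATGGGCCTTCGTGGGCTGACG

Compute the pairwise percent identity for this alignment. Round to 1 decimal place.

74.3%

The sequences differ at positions 1 (A/T), 5 (A/G), 8 (A/C), 10 (T/C), 13 (G/A), 18 (T/G), 24 (T/C), 28 (A/G), 34 (G/C).
26 of the 35 sites match, so the percent identity is 26/35 × 100 = 74.3%.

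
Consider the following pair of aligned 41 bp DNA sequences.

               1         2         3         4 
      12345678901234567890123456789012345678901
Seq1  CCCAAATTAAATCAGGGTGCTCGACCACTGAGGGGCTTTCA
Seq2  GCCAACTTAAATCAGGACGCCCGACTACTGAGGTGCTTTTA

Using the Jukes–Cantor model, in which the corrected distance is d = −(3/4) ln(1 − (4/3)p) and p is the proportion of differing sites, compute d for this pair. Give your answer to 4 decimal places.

0.2260

Mismatches occur at site 1 (C→G), site 6 (A→C), site 17 (G→A), site 18 (T→C), site 21 (T→C), site 26 (C→T), site 34 (G→T), site 40 (C→T).
p = 8/41 = 0.195122.
d = −0.75 · ln(1 − (4/3)·0.195122) = −0.75 · ln(0.739837) = −0.75 · (-0.301325) = 0.2260.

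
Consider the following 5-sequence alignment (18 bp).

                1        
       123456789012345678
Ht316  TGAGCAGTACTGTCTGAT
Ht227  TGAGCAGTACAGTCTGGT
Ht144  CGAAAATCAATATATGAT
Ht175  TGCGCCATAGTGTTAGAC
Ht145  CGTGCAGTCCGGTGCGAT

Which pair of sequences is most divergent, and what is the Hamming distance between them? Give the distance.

Pairwise Hamming distances:
  Ht316 vs Ht227: 2
  Ht316 vs Ht144: 8
  Ht316 vs Ht175: 7
  Ht316 vs Ht145: 6
  Ht227 vs Ht144: 10
  Ht227 vs Ht175: 9
  Ht227 vs Ht145: 7
  Ht144 vs Ht175: 12
  Ht144 vs Ht145: 11
  Ht175 vs Ht145: 10
The largest is 12, between Ht144 and Ht175.

12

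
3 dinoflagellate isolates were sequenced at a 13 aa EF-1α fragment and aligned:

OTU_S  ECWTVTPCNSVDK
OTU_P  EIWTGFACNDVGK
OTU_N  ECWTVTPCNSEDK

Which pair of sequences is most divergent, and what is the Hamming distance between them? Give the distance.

7

Pairwise Hamming distances:
  OTU_S vs OTU_P: 6
  OTU_S vs OTU_N: 1
  OTU_P vs OTU_N: 7
The largest is 7, between OTU_P and OTU_N.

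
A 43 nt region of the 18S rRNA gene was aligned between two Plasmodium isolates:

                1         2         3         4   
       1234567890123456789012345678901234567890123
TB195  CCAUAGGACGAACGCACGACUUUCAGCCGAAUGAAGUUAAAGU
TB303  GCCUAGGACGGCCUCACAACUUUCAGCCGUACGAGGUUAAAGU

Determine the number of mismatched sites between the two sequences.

9

Mismatches occur at site 1 (C↔G), site 3 (A↔C), site 11 (A↔G), site 12 (A↔C), site 14 (G↔U), site 18 (G↔A), site 30 (A↔U), site 32 (U↔C), site 35 (A↔G).
That gives 9 mismatches out of 43 aligned sites, so the Hamming distance is 9.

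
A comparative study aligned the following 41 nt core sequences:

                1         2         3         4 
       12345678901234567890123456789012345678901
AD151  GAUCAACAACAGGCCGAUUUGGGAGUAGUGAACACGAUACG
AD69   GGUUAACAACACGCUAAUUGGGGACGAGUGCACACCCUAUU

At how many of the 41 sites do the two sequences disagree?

The sequences differ at positions 2 (A/G), 4 (C/U), 12 (G/C), 15 (C/U), 16 (G/A), 20 (U/G), 25 (G/C), 26 (U/G), 31 (A/C), 36 (G/C), 37 (A/C), 40 (C/U), 41 (G/U).
That gives 13 mismatches out of 41 aligned sites, so the Hamming distance is 13.

13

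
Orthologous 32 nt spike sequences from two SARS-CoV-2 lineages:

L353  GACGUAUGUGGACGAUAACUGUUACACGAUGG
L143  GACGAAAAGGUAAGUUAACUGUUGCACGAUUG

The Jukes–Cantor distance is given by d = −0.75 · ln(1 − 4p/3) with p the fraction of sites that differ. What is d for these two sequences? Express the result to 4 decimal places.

0.3525

Differing sites — 5:U/A; 7:U/A; 8:G/A; 9:U/G; 11:G/U; 13:C/A; 15:A/U; 24:A/G; 31:G/U.
p = 9/32 = 0.281250.
d = −0.75 · ln(1 − (4/3)·0.281250) = −0.75 · ln(0.625000) = −0.75 · (-0.470004) = 0.3525.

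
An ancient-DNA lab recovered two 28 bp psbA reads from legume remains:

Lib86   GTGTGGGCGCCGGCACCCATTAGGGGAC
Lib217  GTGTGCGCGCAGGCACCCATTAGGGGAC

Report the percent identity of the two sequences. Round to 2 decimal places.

92.86%

The sequences differ at positions 6 (G/C), 11 (C/A).
26 of the 28 sites match, so the percent identity is 26/28 × 100 = 92.86%.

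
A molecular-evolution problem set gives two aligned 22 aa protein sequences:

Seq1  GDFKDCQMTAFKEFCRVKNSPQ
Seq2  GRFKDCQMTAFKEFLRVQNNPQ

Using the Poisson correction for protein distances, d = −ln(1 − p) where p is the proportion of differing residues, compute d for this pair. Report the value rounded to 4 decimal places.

0.2007

Mismatches occur at site 2 (D/R), site 15 (C/L), site 18 (K/Q), site 20 (S/N).
p = 4/22 = 0.181818.
d = −ln(1 − 0.181818) = −ln(0.818182) = 0.2007.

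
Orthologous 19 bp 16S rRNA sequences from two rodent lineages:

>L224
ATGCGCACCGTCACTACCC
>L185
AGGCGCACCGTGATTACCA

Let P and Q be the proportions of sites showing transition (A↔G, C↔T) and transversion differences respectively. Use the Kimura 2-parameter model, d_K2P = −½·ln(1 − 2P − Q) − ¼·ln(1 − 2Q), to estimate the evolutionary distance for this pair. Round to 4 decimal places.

Differing sites — 2:T/G (Tv); 12:C/G (Tv); 14:C/T (Ti); 19:C/A (Tv).
Of the 4 differences, 1 transition and 3 transversions over 19 sites: P = 1/19 = 0.052632, Q = 3/19 = 0.157895.
d = −0.5·ln(0.736841) − 0.25·ln(0.684210) = −0.5·(-0.305383) − 0.25·(-0.379490) = 0.2476.

0.2476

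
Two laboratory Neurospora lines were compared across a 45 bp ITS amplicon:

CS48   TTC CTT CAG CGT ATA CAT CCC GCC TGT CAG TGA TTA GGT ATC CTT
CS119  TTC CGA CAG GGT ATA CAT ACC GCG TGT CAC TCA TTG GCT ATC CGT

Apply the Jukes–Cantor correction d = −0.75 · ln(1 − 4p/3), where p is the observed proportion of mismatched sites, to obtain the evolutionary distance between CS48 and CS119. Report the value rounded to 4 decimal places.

The sequences differ at positions 5 (T/G), 6 (T/A), 10 (C/G), 19 (C/A), 24 (C/G), 30 (G/C), 32 (G/C), 36 (A/G), 38 (G/C), 44 (T/G).
p = 10/45 = 0.222222.
d = −0.75 · ln(1 − (4/3)·0.222222) = −0.75 · ln(0.703704) = −0.75 · (-0.351397) = 0.2635.

0.2635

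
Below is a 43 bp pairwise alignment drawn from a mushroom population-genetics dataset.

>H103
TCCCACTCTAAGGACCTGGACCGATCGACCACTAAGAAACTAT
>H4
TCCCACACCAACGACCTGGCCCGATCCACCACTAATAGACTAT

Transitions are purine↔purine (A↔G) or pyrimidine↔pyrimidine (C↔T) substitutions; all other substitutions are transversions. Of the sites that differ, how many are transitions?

2

The sequences differ at positions 7 (T/A, transversion), 9 (T/C, transition), 12 (G/C, transversion), 20 (A/C, transversion), 27 (G/C, transversion), 36 (G/T, transversion), 38 (A/G, transition).
Of the 7 differences, 2 transitions and 5 transversions, so the answer is 2.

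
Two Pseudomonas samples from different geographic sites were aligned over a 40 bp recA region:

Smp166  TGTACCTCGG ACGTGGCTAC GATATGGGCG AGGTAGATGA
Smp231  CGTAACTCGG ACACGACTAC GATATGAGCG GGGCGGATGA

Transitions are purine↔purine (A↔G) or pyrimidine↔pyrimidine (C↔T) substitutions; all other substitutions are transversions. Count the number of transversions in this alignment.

1

The sequences differ at positions 1 (T/C, transition), 5 (C/A, transversion), 13 (G/A, transition), 14 (T/C, transition), 16 (G/A, transition), 27 (G/A, transition), 31 (A/G, transition), 34 (T/C, transition), 35 (A/G, transition).
Of the 9 differences, 8 transitions and 1 transversion, so the answer is 1.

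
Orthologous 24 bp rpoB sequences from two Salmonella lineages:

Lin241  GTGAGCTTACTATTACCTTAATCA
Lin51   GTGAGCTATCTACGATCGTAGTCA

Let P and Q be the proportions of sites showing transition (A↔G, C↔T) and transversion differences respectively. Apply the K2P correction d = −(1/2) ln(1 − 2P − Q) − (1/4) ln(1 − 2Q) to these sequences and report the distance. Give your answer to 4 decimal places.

Mismatches occur at site 8 (T/A, transversion), site 9 (A/T, transversion), site 13 (T/C, transition), site 14 (T/G, transversion), site 16 (C/T, transition), site 18 (T/G, transversion), site 21 (A/G, transition).
Of the 7 differences, 3 transitions and 4 transversions over 24 sites: P = 3/24 = 0.125000, Q = 4/24 = 0.166667.
d = −0.5·ln(0.583333) − 0.25·ln(0.666666) = −0.5·(-0.538997) − 0.25·(-0.405466) = 0.3709.

0.3709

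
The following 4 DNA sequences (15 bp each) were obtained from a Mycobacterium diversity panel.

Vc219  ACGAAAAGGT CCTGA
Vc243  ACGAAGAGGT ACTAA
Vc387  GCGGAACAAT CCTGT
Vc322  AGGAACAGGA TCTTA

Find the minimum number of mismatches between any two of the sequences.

3

Pairwise Hamming distances:
  Vc219 vs Vc243: 3
  Vc219 vs Vc387: 6
  Vc219 vs Vc322: 5
  Vc243 vs Vc387: 9
  Vc243 vs Vc322: 5
  Vc387 vs Vc322: 11
The smallest is 3, between Vc219 and Vc243.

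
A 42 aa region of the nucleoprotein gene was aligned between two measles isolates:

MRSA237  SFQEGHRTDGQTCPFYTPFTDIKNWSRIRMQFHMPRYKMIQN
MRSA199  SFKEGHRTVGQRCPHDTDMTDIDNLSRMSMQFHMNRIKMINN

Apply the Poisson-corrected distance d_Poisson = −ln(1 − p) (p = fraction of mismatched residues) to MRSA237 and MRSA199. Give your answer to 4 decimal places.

0.4055

Mismatches occur at site 3 (Q↔K), site 9 (D↔V), site 12 (T↔R), site 15 (F↔H), site 16 (Y↔D), site 18 (P↔D), site 19 (F↔M), site 23 (K↔D), site 25 (W↔L), site 28 (I↔M), site 29 (R↔S), site 35 (P↔N), site 37 (Y↔I), site 41 (Q↔N).
p = 14/42 = 0.333333.
d = −ln(1 − 0.333333) = −ln(0.666667) = 0.4055.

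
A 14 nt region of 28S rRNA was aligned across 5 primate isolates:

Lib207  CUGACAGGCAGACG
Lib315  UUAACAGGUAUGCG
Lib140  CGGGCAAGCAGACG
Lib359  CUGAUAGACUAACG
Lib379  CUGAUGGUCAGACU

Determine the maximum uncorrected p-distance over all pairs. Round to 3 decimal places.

Pairwise Hamming distances:
  Lib207 vs Lib315: 5
  Lib207 vs Lib140: 3
  Lib207 vs Lib359: 4
  Lib207 vs Lib379: 4
  Lib315 vs Lib140: 8
  Lib315 vs Lib359: 8
  Lib315 vs Lib379: 9
  Lib140 vs Lib359: 7
  Lib140 vs Lib379: 7
  Lib359 vs Lib379: 5
The largest is 9 mismatches, between Lib315 and Lib379; p = 9/14 = 0.643.

0.643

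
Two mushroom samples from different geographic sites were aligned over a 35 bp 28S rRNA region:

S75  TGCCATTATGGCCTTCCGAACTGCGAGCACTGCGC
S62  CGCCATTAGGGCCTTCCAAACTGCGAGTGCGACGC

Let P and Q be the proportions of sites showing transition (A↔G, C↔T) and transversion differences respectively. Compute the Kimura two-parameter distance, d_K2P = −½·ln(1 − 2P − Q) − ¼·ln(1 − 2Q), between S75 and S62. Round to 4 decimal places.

0.2403

Differing sites — 1:T/C (Ti); 9:T/G (Tv); 18:G/A (Ti); 28:C/T (Ti); 29:A/G (Ti); 31:T/G (Tv); 32:G/A (Ti).
Of the 7 differences, 5 transitions and 2 transversions over 35 sites: P = 5/35 = 0.142857, Q = 2/35 = 0.057143.
d = −0.5·ln(0.657143) − 0.25·ln(0.885714) = −0.5·(-0.419854) − 0.25·(-0.121361) = 0.2403.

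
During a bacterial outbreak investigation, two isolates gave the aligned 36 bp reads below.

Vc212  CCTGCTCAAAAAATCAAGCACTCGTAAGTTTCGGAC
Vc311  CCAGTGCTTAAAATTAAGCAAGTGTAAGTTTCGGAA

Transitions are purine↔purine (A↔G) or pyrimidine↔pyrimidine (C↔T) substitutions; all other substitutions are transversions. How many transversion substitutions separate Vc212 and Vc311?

Mismatches occur at site 3 (T/A, transversion), site 5 (C/T, transition), site 6 (T/G, transversion), site 8 (A/T, transversion), site 9 (A/T, transversion), site 15 (C/T, transition), site 21 (C/A, transversion), site 22 (T/G, transversion), site 23 (C/T, transition), site 36 (C/A, transversion).
Of the 10 differences, 3 transitions and 7 transversions, so the answer is 7.

7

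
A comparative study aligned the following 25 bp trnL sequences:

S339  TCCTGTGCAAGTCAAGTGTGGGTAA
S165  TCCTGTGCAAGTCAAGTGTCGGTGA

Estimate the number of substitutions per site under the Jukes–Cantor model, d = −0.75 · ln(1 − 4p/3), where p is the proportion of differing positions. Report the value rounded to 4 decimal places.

The sequences differ at positions 20 (G/C), 24 (A/G).
p = 2/25 = 0.080000.
d = −0.75 · ln(1 − (4/3)·0.080000) = −0.75 · ln(0.893333) = −0.75 · (-0.112796) = 0.0846.

0.0846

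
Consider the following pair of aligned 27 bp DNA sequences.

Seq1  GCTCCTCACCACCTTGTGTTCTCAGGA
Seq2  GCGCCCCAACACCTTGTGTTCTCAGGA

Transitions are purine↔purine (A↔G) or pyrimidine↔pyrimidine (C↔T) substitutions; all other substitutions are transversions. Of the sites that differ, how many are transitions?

Differing sites — 3:T/G (Tv); 6:T/C (Ti); 9:C/A (Tv).
Of the 3 differences, 1 transition and 2 transversions, so the answer is 1.

1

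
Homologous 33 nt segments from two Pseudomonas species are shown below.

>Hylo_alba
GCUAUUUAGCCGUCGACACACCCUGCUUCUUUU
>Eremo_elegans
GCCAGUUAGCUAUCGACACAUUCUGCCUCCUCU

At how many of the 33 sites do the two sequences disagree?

Mismatches occur at site 3 (U→C), site 5 (U→G), site 11 (C→U), site 12 (G→A), site 21 (C→U), site 22 (C→U), site 27 (U→C), site 30 (U→C), site 32 (U→C).
That gives 9 mismatches out of 33 aligned sites, so the Hamming distance is 9.

9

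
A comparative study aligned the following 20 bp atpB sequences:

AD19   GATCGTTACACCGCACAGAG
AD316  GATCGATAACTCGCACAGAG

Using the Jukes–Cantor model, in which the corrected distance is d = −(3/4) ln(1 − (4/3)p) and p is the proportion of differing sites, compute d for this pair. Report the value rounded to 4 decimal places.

0.2326

Mismatches occur at site 6 (T→A), site 9 (C→A), site 10 (A→C), site 11 (C→T).
p = 4/20 = 0.200000.
d = −0.75 · ln(1 − (4/3)·0.200000) = −0.75 · ln(0.733333) = −0.75 · (-0.310155) = 0.2326.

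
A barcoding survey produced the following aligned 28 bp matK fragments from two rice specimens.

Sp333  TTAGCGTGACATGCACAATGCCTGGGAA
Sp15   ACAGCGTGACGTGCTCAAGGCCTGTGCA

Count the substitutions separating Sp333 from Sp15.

7

The sequences differ at positions 1 (T/A), 2 (T/C), 11 (A/G), 15 (A/T), 19 (T/G), 25 (G/T), 27 (A/C).
That gives 7 mismatches out of 28 aligned sites, so the Hamming distance is 7.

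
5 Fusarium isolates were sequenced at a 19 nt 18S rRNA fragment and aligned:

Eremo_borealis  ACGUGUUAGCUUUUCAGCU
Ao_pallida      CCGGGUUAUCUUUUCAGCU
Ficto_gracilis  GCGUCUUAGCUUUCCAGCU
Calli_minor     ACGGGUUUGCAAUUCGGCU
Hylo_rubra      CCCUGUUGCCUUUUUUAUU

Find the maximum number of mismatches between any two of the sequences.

Pairwise Hamming distances:
  Eremo_borealis vs Ao_pallida: 3
  Eremo_borealis vs Ficto_gracilis: 3
  Eremo_borealis vs Calli_minor: 5
  Eremo_borealis vs Hylo_rubra: 8
  Ao_pallida vs Ficto_gracilis: 5
  Ao_pallida vs Calli_minor: 6
  Ao_pallida vs Hylo_rubra: 8
  Ficto_gracilis vs Calli_minor: 8
  Ficto_gracilis vs Hylo_rubra: 10
  Calli_minor vs Hylo_rubra: 11
The largest is 11, between Calli_minor and Hylo_rubra.

11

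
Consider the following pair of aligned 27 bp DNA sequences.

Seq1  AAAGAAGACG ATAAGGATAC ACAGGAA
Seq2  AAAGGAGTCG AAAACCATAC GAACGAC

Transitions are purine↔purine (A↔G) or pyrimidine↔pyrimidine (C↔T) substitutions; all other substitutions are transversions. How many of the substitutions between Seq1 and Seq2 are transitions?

Differing sites — 5:A/G (Ti); 8:A/T (Tv); 12:T/A (Tv); 15:G/C (Tv); 16:G/C (Tv); 21:A/G (Ti); 22:C/A (Tv); 24:G/C (Tv); 27:A/C (Tv).
Of the 9 differences, 2 transitions and 7 transversions, so the answer is 2.

2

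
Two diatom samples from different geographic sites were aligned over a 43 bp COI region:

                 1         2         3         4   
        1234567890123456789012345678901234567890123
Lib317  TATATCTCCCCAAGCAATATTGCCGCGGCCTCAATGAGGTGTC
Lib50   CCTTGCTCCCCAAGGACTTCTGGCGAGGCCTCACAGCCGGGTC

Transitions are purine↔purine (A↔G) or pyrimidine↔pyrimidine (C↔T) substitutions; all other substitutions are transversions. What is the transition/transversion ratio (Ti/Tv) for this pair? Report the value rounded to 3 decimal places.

Mismatches occur at site 1 (T→C, transition), site 2 (A→C, transversion), site 4 (A→T, transversion), site 5 (T→G, transversion), site 15 (C→G, transversion), site 17 (A→C, transversion), site 19 (A→T, transversion), site 20 (T→C, transition), site 23 (C→G, transversion), site 26 (C→A, transversion), site 34 (A→C, transversion), site 35 (T→A, transversion), site 37 (A→C, transversion), site 38 (G→C, transversion), site 40 (T→G, transversion).
Of the 15 differences, 2 transitions and 13 transversions, so Ti/Tv = 2/13 = 0.154.

0.154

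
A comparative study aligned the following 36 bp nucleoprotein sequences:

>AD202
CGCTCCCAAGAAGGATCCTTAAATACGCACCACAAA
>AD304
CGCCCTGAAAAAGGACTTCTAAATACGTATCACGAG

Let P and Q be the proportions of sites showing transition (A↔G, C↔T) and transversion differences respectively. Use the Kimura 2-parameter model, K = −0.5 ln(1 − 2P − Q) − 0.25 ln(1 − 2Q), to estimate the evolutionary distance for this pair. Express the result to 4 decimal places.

Mismatches occur at site 4 (T↔C, transition), site 6 (C↔T, transition), site 7 (C↔G, transversion), site 10 (G↔A, transition), site 16 (T↔C, transition), site 17 (C↔T, transition), site 18 (C↔T, transition), site 19 (T↔C, transition), site 28 (C↔T, transition), site 30 (C↔T, transition), site 34 (A↔G, transition), site 36 (A↔G, transition).
Of the 12 differences, 11 transitions and 1 transversion over 36 sites: P = 11/36 = 0.305556, Q = 1/36 = 0.027778.
d = −0.5·ln(0.361110) − 0.25·ln(0.944444) = −0.5·(-1.018573) − 0.25·(-0.057159) = 0.5236.

0.5236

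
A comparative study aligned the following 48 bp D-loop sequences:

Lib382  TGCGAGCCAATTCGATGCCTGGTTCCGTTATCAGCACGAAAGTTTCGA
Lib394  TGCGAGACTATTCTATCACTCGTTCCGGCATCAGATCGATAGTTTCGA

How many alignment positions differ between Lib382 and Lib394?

Differing sites — 7:C/A; 9:A/T; 14:G/T; 17:G/C; 18:C/A; 21:G/C; 28:T/G; 29:T/C; 35:C/A; 36:A/T; 40:A/T.
That gives 11 mismatches out of 48 aligned sites, so the Hamming distance is 11.

11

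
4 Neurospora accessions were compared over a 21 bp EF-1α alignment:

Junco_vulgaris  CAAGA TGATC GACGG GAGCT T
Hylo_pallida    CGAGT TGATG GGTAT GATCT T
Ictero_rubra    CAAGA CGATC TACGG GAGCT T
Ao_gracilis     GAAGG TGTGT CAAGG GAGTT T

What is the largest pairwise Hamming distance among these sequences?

13

Pairwise Hamming distances:
  Junco_vulgaris vs Hylo_pallida: 8
  Junco_vulgaris vs Ictero_rubra: 2
  Junco_vulgaris vs Ao_gracilis: 8
  Hylo_pallida vs Ictero_rubra: 10
  Hylo_pallida vs Ao_gracilis: 13
  Ictero_rubra vs Ao_gracilis: 9
The largest is 13, between Hylo_pallida and Ao_gracilis.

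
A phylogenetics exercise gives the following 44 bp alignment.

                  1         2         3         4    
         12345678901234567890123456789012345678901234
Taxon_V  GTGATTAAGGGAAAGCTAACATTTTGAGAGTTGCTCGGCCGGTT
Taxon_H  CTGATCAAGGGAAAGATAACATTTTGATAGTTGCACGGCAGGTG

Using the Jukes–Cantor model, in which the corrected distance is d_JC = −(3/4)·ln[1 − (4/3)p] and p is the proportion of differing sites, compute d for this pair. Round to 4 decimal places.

Mismatches occur at site 1 (G→C), site 6 (T→C), site 16 (C→A), site 28 (G→T), site 35 (T→A), site 40 (C→A), site 44 (T→G).
p = 7/44 = 0.159091.
d = −0.75 · ln(1 − (4/3)·0.159091) = −0.75 · ln(0.787879) = −0.75 · (-0.238411) = 0.1788.

0.1788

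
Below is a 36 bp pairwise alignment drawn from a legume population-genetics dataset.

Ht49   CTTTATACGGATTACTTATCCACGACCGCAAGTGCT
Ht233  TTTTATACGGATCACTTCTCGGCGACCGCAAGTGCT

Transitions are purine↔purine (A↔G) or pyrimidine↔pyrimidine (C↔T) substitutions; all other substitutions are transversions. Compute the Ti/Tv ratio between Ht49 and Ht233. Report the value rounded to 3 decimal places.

Differing sites — 1:C/T (Ti); 13:T/C (Ti); 18:A/C (Tv); 21:C/G (Tv); 22:A/G (Ti).
Of the 5 differences, 3 transitions and 2 transversions, so Ti/Tv = 3/2 = 1.500.

1.500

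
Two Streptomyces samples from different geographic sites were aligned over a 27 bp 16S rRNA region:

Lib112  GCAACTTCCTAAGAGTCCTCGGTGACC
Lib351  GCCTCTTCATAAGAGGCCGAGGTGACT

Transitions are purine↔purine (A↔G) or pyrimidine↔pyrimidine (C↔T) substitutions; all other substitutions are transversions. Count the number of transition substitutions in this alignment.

The sequences differ at positions 3 (A/C, transversion), 4 (A/T, transversion), 9 (C/A, transversion), 16 (T/G, transversion), 19 (T/G, transversion), 20 (C/A, transversion), 27 (C/T, transition).
Of the 7 differences, 1 transition and 6 transversions, so the answer is 1.

1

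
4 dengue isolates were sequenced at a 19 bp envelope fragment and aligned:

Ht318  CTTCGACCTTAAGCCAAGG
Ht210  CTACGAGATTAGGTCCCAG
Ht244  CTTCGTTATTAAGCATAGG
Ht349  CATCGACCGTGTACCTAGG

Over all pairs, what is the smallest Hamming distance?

Pairwise Hamming distances:
  Ht318 vs Ht210: 8
  Ht318 vs Ht244: 5
  Ht318 vs Ht349: 6
  Ht210 vs Ht244: 9
  Ht210 vs Ht349: 12
  Ht244 vs Ht349: 9
The smallest is 5, between Ht318 and Ht244.

5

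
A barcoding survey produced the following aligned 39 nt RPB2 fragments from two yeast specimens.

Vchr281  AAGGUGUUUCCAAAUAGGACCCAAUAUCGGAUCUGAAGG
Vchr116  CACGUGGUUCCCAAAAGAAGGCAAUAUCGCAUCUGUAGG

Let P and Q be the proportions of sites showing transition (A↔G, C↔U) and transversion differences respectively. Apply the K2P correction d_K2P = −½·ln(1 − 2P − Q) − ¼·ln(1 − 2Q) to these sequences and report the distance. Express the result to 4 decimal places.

Mismatches occur at site 1 (A→C, transversion), site 3 (G→C, transversion), site 7 (U→G, transversion), site 12 (A→C, transversion), site 15 (U→A, transversion), site 18 (G→A, transition), site 20 (C→G, transversion), site 21 (C→G, transversion), site 30 (G→C, transversion), site 36 (A→U, transversion).
Of the 10 differences, 1 transition and 9 transversions over 39 sites: P = 1/39 = 0.025641, Q = 9/39 = 0.230769.
d = −0.5·ln(0.717949) − 0.25·ln(0.538462) = −0.5·(-0.331357) − 0.25·(-0.619038) = 0.3204.

0.3204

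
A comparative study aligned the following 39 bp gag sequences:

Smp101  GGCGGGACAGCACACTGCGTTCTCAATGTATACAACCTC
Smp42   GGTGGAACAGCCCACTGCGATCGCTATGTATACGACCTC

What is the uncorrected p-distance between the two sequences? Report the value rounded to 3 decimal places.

0.179

Mismatches occur at site 3 (C/T), site 6 (G/A), site 12 (A/C), site 20 (T/A), site 23 (T/G), site 25 (A/T), site 34 (A/G).
There are 7 differences over 39 sites, so p = 7/39 = 0.179.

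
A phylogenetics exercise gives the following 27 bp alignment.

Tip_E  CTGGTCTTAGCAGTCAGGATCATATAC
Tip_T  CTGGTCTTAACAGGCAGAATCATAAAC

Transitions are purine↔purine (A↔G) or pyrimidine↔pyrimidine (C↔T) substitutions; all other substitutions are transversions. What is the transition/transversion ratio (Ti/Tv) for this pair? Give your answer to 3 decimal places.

Differing sites — 10:G/A (Ti); 14:T/G (Tv); 18:G/A (Ti); 25:T/A (Tv).
Of the 4 differences, 2 transitions and 2 transversions, so Ti/Tv = 2/2 = 1.000.

1.000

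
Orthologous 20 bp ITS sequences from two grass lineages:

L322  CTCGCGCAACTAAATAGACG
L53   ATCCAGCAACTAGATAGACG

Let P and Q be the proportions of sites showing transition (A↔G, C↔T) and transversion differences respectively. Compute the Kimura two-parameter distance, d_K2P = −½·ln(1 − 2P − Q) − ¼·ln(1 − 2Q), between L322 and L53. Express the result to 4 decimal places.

0.2330

Differing sites — 1:C/A (Tv); 4:G/C (Tv); 5:C/A (Tv); 13:A/G (Ti).
Of the 4 differences, 1 transition and 3 transversions over 20 sites: P = 1/20 = 0.050000, Q = 3/20 = 0.150000.
d = −0.5·ln(0.750000) − 0.25·ln(0.700000) = −0.5·(-0.287682) − 0.25·(-0.356675) = 0.2330.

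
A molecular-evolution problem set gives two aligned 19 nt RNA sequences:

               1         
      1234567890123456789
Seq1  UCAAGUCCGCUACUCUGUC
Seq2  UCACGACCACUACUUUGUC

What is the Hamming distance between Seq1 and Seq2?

4

Mismatches occur at site 4 (A↔C), site 6 (U↔A), site 9 (G↔A), site 15 (C↔U).
That gives 4 mismatches out of 19 aligned sites, so the Hamming distance is 4.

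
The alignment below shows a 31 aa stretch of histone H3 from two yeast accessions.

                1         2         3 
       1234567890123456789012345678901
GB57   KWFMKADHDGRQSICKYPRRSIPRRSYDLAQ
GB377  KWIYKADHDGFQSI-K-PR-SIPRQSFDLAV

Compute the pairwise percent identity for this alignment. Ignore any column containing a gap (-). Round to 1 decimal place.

Excluding the 3 gap columns leaves 28 comparable sites.
The sequences differ at positions 3 (F/I), 4 (M/Y), 11 (R/F), 25 (R/Q), 27 (Y/F), 31 (Q/V).
22 of the 28 comparable sites match, so the percent identity is 22/28 × 100 = 78.6%.

78.6%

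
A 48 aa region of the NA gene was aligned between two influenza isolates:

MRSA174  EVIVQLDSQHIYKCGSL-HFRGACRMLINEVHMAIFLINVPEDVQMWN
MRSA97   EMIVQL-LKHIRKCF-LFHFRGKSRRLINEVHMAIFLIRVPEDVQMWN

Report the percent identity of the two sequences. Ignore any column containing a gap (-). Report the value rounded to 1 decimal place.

Excluding the 3 gap columns leaves 45 comparable sites.
Differing sites — 2:V/M; 8:S/L; 9:Q/K; 12:Y/R; 15:G/F; 23:A/K; 24:C/S; 26:M/R; 39:N/R.
36 of the 45 comparable sites match, so the percent identity is 36/45 × 100 = 80.0%.

80.0%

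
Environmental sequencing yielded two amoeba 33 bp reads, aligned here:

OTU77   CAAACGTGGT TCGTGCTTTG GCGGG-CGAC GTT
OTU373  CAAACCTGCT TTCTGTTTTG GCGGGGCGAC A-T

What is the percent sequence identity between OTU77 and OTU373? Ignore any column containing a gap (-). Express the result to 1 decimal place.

Excluding the 2 gap columns leaves 31 comparable sites.
The sequences differ at positions 6 (G/C), 9 (G/C), 12 (C/T), 13 (G/C), 16 (C/T), 31 (G/A).
25 of the 31 comparable sites match, so the percent identity is 25/31 × 100 = 80.6%.

80.6%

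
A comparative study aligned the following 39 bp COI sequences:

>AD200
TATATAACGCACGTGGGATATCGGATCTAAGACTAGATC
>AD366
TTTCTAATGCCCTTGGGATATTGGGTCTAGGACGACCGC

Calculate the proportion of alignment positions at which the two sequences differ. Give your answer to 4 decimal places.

Mismatches occur at site 2 (A→T), site 4 (A→C), site 8 (C→T), site 11 (A→C), site 13 (G→T), site 22 (C→T), site 25 (A→G), site 30 (A→G), site 34 (T→G), site 36 (G→C), site 37 (A→C), site 38 (T→G).
There are 12 differences over 39 sites, so p = 12/39 = 0.3077.

0.3077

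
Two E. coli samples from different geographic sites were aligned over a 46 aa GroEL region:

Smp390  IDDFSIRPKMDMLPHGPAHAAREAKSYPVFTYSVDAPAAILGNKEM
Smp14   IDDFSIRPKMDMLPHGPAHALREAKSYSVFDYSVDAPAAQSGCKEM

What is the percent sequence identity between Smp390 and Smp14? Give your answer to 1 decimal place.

The sequences differ at positions 21 (A/L), 28 (P/S), 31 (T/D), 40 (I/Q), 41 (L/S), 43 (N/C).
40 of the 46 sites match, so the percent identity is 40/46 × 100 = 87.0%.

87.0%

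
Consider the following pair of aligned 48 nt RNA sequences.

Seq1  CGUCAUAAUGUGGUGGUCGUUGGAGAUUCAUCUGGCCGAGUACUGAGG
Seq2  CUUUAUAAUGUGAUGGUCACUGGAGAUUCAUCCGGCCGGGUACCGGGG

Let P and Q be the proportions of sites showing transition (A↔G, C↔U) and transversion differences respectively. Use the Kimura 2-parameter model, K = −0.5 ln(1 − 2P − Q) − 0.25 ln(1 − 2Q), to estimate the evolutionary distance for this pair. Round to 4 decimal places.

Mismatches occur at site 2 (G↔U, transversion), site 4 (C↔U, transition), site 13 (G↔A, transition), site 19 (G↔A, transition), site 20 (U↔C, transition), site 33 (U↔C, transition), site 39 (A↔G, transition), site 44 (U↔C, transition), site 46 (A↔G, transition).
Of the 9 differences, 8 transitions and 1 transversion over 48 sites: P = 8/48 = 0.166667, Q = 1/48 = 0.020833.
d = −0.5·ln(0.645833) − 0.25·ln(0.958334) = −0.5·(-0.437214) − 0.25·(-0.042559) = 0.2292.

0.2292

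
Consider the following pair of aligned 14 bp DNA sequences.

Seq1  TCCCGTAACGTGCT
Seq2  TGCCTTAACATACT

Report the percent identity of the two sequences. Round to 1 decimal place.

Differing sites — 2:C/G; 5:G/T; 10:G/A; 12:G/A.
10 of the 14 sites match, so the percent identity is 10/14 × 100 = 71.4%.

71.4%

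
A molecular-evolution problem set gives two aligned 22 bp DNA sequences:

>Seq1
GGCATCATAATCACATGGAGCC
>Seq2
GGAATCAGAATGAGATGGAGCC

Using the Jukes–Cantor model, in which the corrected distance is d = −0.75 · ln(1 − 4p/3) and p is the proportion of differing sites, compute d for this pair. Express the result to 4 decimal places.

0.2082

Mismatches occur at site 3 (C↔A), site 8 (T↔G), site 12 (C↔G), site 14 (C↔G).
p = 4/22 = 0.181818.
d = −0.75 · ln(1 − (4/3)·0.181818) = −0.75 · ln(0.757576) = −0.75 · (-0.277631) = 0.2082.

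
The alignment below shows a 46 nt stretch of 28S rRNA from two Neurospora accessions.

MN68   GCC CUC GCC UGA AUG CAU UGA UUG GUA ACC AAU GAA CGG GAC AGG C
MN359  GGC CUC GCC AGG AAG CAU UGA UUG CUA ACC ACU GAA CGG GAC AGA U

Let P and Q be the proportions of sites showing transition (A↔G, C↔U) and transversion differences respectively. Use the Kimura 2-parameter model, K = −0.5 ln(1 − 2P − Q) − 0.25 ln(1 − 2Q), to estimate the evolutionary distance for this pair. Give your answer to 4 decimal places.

0.1979

Mismatches occur at site 2 (C/G, transversion), site 10 (U/A, transversion), site 12 (A/G, transition), site 14 (U/A, transversion), site 25 (G/C, transversion), site 32 (A/C, transversion), site 45 (G/A, transition), site 46 (C/U, transition).
Of the 8 differences, 3 transitions and 5 transversions over 46 sites: P = 3/46 = 0.065217, Q = 5/46 = 0.108696.
d = −0.5·ln(0.760870) − 0.25·ln(0.782608) = −0.5·(-0.273293) − 0.25·(-0.245123) = 0.1979.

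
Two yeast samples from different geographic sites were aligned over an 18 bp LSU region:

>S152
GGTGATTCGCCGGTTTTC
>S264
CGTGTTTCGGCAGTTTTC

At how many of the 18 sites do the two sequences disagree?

Mismatches occur at site 1 (G↔C), site 5 (A↔T), site 10 (C↔G), site 12 (G↔A).
That gives 4 mismatches out of 18 aligned sites, so the Hamming distance is 4.

4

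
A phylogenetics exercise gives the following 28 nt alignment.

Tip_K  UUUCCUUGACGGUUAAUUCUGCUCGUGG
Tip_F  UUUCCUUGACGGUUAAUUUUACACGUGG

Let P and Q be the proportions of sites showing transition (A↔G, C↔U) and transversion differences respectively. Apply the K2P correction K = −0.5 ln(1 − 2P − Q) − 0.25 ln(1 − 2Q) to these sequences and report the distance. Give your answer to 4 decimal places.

Differing sites — 19:C/U (Ti); 21:G/A (Ti); 23:U/A (Tv).
Of the 3 differences, 2 transitions and 1 transversion over 28 sites: P = 2/28 = 0.071429, Q = 1/28 = 0.035714.
d = −0.5·ln(0.821428) − 0.25·ln(0.928572) = −0.5·(-0.196711) − 0.25·(-0.074107) = 0.1169.

0.1169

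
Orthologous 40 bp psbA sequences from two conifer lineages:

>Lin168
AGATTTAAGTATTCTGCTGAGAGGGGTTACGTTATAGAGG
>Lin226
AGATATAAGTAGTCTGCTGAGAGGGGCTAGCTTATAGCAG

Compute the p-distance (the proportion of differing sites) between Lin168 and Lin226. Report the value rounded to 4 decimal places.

0.1750

The sequences differ at positions 5 (T/A), 12 (T/G), 27 (T/C), 30 (C/G), 31 (G/C), 38 (A/C), 39 (G/A).
There are 7 differences over 40 sites, so p = 7/40 = 0.1750.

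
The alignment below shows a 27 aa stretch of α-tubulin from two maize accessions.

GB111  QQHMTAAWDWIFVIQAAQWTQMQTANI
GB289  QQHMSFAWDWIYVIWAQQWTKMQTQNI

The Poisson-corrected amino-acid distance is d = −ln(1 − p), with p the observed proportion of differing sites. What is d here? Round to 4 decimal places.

The sequences differ at positions 5 (T/S), 6 (A/F), 12 (F/Y), 15 (Q/W), 17 (A/Q), 21 (Q/K), 25 (A/Q).
p = 7/27 = 0.259259.
d = −ln(1 − 0.259259) = −ln(0.740741) = 0.3001.

0.3001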